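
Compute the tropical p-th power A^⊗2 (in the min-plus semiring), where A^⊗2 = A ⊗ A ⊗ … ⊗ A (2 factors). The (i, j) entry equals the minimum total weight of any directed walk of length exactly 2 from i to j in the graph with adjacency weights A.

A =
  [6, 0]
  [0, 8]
A^⊗2 =
  [0, 6]
  [6, 0]

Each entry (A^⊗2)_ij equals the minimum over all length-2 walks i = v_0 → v_1 → … → v_2 = j of Σ_t A[v_t][v_{t+1}]. For example, for (i, j) = (0, 1) we minimise over 2 possible intermediate vertex sequences; the minimum is 6, attained along the walk 0 → 0 → 1.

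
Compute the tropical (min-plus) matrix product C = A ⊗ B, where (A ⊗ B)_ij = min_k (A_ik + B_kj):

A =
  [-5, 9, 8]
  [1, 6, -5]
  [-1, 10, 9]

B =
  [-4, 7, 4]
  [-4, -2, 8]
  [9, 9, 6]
A ⊗ B =
  [-9, 2, -1]
  [-3, 4, 1]
  [-5, 6, 3]

Apply the min-plus product entry-by-entry:
  C[0][0] = min over k of (A[0][0] + B[0][0] = -5 + -4 = -9, A[0][1] + B[1][0] = 9 + -4 = 5, A[0][2] + B[2][0] = 8 + 9 = 17) = -9 (attained at k = 0)
  C[0][1] = min over k of (A[0][0] + B[0][1] = -5 + 7 = 2, A[0][1] + B[1][1] = 9 + -2 = 7, A[0][2] + B[2][1] = 8 + 9 = 17) = 2 (attained at k = 0)
  C[0][2] = min over k of (A[0][0] + B[0][2] = -5 + 4 = -1, A[0][1] + B[1][2] = 9 + 8 = 17, A[0][2] + B[2][2] = 8 + 6 = 14) = -1 (attained at k = 0)
  C[1][0] = min over k of (A[1][0] + B[0][0] = 1 + -4 = -3, A[1][1] + B[1][0] = 6 + -4 = 2, A[1][2] + B[2][0] = -5 + 9 = 4) = -3 (attained at k = 0)
  C[1][1] = min over k of (A[1][0] + B[0][1] = 1 + 7 = 8, A[1][1] + B[1][1] = 6 + -2 = 4, A[1][2] + B[2][1] = -5 + 9 = 4) = 4 (attained at k = 1)
  C[1][2] = min over k of (A[1][0] + B[0][2] = 1 + 4 = 5, A[1][1] + B[1][2] = 6 + 8 = 14, A[1][2] + B[2][2] = -5 + 6 = 1) = 1 (attained at k = 2)
  C[2][0] = min over k of (A[2][0] + B[0][0] = -1 + -4 = -5, A[2][1] + B[1][0] = 10 + -4 = 6, A[2][2] + B[2][0] = 9 + 9 = 18) = -5 (attained at k = 0)
  C[2][1] = min over k of (A[2][0] + B[0][1] = -1 + 7 = 6, A[2][1] + B[1][1] = 10 + -2 = 8, A[2][2] + B[2][1] = 9 + 9 = 18) = 6 (attained at k = 0)
  C[2][2] = min over k of (A[2][0] + B[0][2] = -1 + 4 = 3, A[2][1] + B[1][2] = 10 + 8 = 18, A[2][2] + B[2][2] = 9 + 6 = 15) = 3 (attained at k = 0)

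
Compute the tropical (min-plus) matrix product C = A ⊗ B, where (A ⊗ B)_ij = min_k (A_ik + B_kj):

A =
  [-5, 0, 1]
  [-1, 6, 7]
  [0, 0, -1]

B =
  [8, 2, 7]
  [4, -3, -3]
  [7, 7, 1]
A ⊗ B =
  [3, -3, -3]
  [7, 1, 3]
  [4, -3, -3]

Apply the min-plus product entry-by-entry:
  C[0][0] = min over k of (A[0][0] + B[0][0] = -5 + 8 = 3, A[0][1] + B[1][0] = 0 + 4 = 4, A[0][2] + B[2][0] = 1 + 7 = 8) = 3 (attained at k = 0)
  C[0][1] = min over k of (A[0][0] + B[0][1] = -5 + 2 = -3, A[0][1] + B[1][1] = 0 + -3 = -3, A[0][2] + B[2][1] = 1 + 7 = 8) = -3 (attained at k = 0)
  C[0][2] = min over k of (A[0][0] + B[0][2] = -5 + 7 = 2, A[0][1] + B[1][2] = 0 + -3 = -3, A[0][2] + B[2][2] = 1 + 1 = 2) = -3 (attained at k = 1)
  C[1][0] = min over k of (A[1][0] + B[0][0] = -1 + 8 = 7, A[1][1] + B[1][0] = 6 + 4 = 10, A[1][2] + B[2][0] = 7 + 7 = 14) = 7 (attained at k = 0)
  C[1][1] = min over k of (A[1][0] + B[0][1] = -1 + 2 = 1, A[1][1] + B[1][1] = 6 + -3 = 3, A[1][2] + B[2][1] = 7 + 7 = 14) = 1 (attained at k = 0)
  C[1][2] = min over k of (A[1][0] + B[0][2] = -1 + 7 = 6, A[1][1] + B[1][2] = 6 + -3 = 3, A[1][2] + B[2][2] = 7 + 1 = 8) = 3 (attained at k = 1)
  C[2][0] = min over k of (A[2][0] + B[0][0] = 0 + 8 = 8, A[2][1] + B[1][0] = 0 + 4 = 4, A[2][2] + B[2][0] = -1 + 7 = 6) = 4 (attained at k = 1)
  C[2][1] = min over k of (A[2][0] + B[0][1] = 0 + 2 = 2, A[2][1] + B[1][1] = 0 + -3 = -3, A[2][2] + B[2][1] = -1 + 7 = 6) = -3 (attained at k = 1)
  C[2][2] = min over k of (A[2][0] + B[0][2] = 0 + 7 = 7, A[2][1] + B[1][2] = 0 + -3 = -3, A[2][2] + B[2][2] = -1 + 1 = 0) = -3 (attained at k = 1)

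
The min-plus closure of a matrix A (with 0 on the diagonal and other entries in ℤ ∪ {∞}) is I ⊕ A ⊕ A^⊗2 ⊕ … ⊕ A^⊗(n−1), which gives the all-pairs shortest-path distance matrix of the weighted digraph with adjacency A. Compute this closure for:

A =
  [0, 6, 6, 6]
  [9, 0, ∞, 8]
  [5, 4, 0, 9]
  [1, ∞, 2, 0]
Closure =
  [0, 6, 6, 6]
  [9, 0, 10, 8]
  [5, 4, 0, 9]
  [1, 6, 2, 0]

This is the Floyd-Warshall all-pairs shortest-path computation. For each intermediate vertex k = 0, 1, …, 3, update dist[i][j] ← min(dist[i][j], dist[i][k] + dist[k][j]). The final matrix gives, for each (i, j), the minimum total weight of any directed path from i to j (possibly empty when i = j).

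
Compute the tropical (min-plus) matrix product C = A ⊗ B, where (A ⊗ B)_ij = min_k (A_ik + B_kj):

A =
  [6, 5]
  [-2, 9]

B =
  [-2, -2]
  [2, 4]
A ⊗ B =
  [4, 4]
  [-4, -4]

Apply the min-plus product entry-by-entry:
  C[0][0] = min over k of (A[0][0] + B[0][0] = 6 + -2 = 4, A[0][1] + B[1][0] = 5 + 2 = 7) = 4 (attained at k = 0)
  C[0][1] = min over k of (A[0][0] + B[0][1] = 6 + -2 = 4, A[0][1] + B[1][1] = 5 + 4 = 9) = 4 (attained at k = 0)
  C[1][0] = min over k of (A[1][0] + B[0][0] = -2 + -2 = -4, A[1][1] + B[1][0] = 9 + 2 = 11) = -4 (attained at k = 0)
  C[1][1] = min over k of (A[1][0] + B[0][1] = -2 + -2 = -4, A[1][1] + B[1][1] = 9 + 4 = 13) = -4 (attained at k = 0)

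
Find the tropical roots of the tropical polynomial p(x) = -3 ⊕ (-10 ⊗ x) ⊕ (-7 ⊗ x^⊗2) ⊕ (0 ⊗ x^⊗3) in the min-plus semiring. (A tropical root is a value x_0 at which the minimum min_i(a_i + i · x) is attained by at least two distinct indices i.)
Roots: {-7, -3, 7}

Each tropical root is a break point of the lower envelope of the lines y = a_i + i · x (there are 4 lines, with slopes 0, 1, ..., 3). Only the lines that attain the minimum somewhere contribute to roots; other lines are dominated. Here the surviving (envelope) indices are i = 3, i = 2, i = 1, i = 0.
Intersections between consecutive envelope lines give the roots: for adjacent envelope indices i < j the intersection is x = (a_i − a_j) / (j − i). Reading off the sorted break points: {-7, -3, 7}.
Verification: at each break x_0, at least two indices attain the minimum of min_i(a_i + i · x_0).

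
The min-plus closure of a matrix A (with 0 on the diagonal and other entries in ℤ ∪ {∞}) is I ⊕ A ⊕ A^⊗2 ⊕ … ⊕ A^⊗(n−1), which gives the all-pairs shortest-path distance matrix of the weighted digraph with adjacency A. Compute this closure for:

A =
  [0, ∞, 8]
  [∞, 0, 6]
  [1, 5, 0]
Closure =
  [0, 13, 8]
  [7, 0, 6]
  [1, 5, 0]

This is the Floyd-Warshall all-pairs shortest-path computation. For each intermediate vertex k = 0, 1, …, 2, update dist[i][j] ← min(dist[i][j], dist[i][k] + dist[k][j]). The final matrix gives, for each (i, j), the minimum total weight of any directed path from i to j (possibly empty when i = j).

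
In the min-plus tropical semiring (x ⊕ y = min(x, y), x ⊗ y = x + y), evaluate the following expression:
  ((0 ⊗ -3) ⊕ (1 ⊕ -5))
((0 ⊗ -3) ⊕ (1 ⊕ -5)) = -5

Expand innermost to outermost. Recall ⊕ takes the minimum of its arguments and ⊗ takes their sum. Working out the expression ((0 ⊗ -3) ⊕ (1 ⊕ -5)) gives -5.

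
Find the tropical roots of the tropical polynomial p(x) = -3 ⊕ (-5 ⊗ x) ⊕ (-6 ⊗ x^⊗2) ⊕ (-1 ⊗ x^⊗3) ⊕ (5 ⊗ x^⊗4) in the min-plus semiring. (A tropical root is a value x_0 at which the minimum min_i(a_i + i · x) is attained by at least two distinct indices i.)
Roots: {-6, -5, 1, 2}

Each tropical root is a break point of the lower envelope of the lines y = a_i + i · x (there are 5 lines, with slopes 0, 1, ..., 4). Only the lines that attain the minimum somewhere contribute to roots; other lines are dominated. Here the surviving (envelope) indices are i = 4, i = 3, i = 2, i = 1, i = 0.
Intersections between consecutive envelope lines give the roots: for adjacent envelope indices i < j the intersection is x = (a_i − a_j) / (j − i). Reading off the sorted break points: {-6, -5, 1, 2}.
Verification: at each break x_0, at least two indices attain the minimum of min_i(a_i + i · x_0).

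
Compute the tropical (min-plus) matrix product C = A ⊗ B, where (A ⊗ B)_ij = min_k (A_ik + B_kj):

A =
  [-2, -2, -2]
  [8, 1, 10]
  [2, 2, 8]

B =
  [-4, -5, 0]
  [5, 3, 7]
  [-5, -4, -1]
A ⊗ B =
  [-7, -7, -3]
  [4, 3, 8]
  [-2, -3, 2]

Apply the min-plus product entry-by-entry:
  C[0][0] = min over k of (A[0][0] + B[0][0] = -2 + -4 = -6, A[0][1] + B[1][0] = -2 + 5 = 3, A[0][2] + B[2][0] = -2 + -5 = -7) = -7 (attained at k = 2)
  C[0][1] = min over k of (A[0][0] + B[0][1] = -2 + -5 = -7, A[0][1] + B[1][1] = -2 + 3 = 1, A[0][2] + B[2][1] = -2 + -4 = -6) = -7 (attained at k = 0)
  C[0][2] = min over k of (A[0][0] + B[0][2] = -2 + 0 = -2, A[0][1] + B[1][2] = -2 + 7 = 5, A[0][2] + B[2][2] = -2 + -1 = -3) = -3 (attained at k = 2)
  C[1][0] = min over k of (A[1][0] + B[0][0] = 8 + -4 = 4, A[1][1] + B[1][0] = 1 + 5 = 6, A[1][2] + B[2][0] = 10 + -5 = 5) = 4 (attained at k = 0)
  C[1][1] = min over k of (A[1][0] + B[0][1] = 8 + -5 = 3, A[1][1] + B[1][1] = 1 + 3 = 4, A[1][2] + B[2][1] = 10 + -4 = 6) = 3 (attained at k = 0)
  C[1][2] = min over k of (A[1][0] + B[0][2] = 8 + 0 = 8, A[1][1] + B[1][2] = 1 + 7 = 8, A[1][2] + B[2][2] = 10 + -1 = 9) = 8 (attained at k = 0)
  C[2][0] = min over k of (A[2][0] + B[0][0] = 2 + -4 = -2, A[2][1] + B[1][0] = 2 + 5 = 7, A[2][2] + B[2][0] = 8 + -5 = 3) = -2 (attained at k = 0)
  C[2][1] = min over k of (A[2][0] + B[0][1] = 2 + -5 = -3, A[2][1] + B[1][1] = 2 + 3 = 5, A[2][2] + B[2][1] = 8 + -4 = 4) = -3 (attained at k = 0)
  C[2][2] = min over k of (A[2][0] + B[0][2] = 2 + 0 = 2, A[2][1] + B[1][2] = 2 + 7 = 9, A[2][2] + B[2][2] = 8 + -1 = 7) = 2 (attained at k = 0)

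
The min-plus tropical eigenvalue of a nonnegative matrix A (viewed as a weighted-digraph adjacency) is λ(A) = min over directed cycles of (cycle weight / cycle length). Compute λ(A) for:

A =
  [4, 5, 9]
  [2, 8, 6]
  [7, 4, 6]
λ(A) = 7/2

Enumerate directed cycles and compute their means (weight / length). Sample:
  cycle 0 → 0: weight = 4, length = 1, mean = 4/1 ≈ 4.000
  cycle 1 → 1: weight = 8, length = 1, mean = 8/1 ≈ 8.000
  cycle 2 → 2: weight = 6, length = 1, mean = 6/1 ≈ 6.000
  cycle 0 → 1 → 0: weight = 7, length = 2, mean = 7/2 ≈ 3.500
  cycle 0 → 2 → 0: weight = 16, length = 2, mean = 16/2 ≈ 8.000
  cycle 1 → 0 → 1: weight = 7, length = 2, mean = 7/2 ≈ 3.500
Minimum mean = 3.500, attained e.g. along the cycle 0 → 1 → 0 with weight 7 and length 2. So λ(A) = 7/2 = 7/2.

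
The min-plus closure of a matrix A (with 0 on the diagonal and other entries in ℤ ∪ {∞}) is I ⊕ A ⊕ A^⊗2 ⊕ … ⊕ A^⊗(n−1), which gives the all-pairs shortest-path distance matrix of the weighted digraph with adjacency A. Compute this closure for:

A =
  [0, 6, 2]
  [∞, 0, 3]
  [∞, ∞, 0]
Closure =
  [0, 6, 2]
  [∞, 0, 3]
  [∞, ∞, 0]

This is the Floyd-Warshall all-pairs shortest-path computation. For each intermediate vertex k = 0, 1, …, 2, update dist[i][j] ← min(dist[i][j], dist[i][k] + dist[k][j]). The final matrix gives, for each (i, j), the minimum total weight of any directed path from i to j (possibly empty when i = j).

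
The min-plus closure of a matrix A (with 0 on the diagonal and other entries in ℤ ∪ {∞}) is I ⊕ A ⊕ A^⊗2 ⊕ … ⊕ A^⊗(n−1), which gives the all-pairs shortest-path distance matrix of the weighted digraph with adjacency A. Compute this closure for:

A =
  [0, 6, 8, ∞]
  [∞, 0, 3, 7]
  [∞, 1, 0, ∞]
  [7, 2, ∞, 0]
Closure =
  [0, 6, 8, 13]
  [14, 0, 3, 7]
  [15, 1, 0, 8]
  [7, 2, 5, 0]

This is the Floyd-Warshall all-pairs shortest-path computation. For each intermediate vertex k = 0, 1, …, 3, update dist[i][j] ← min(dist[i][j], dist[i][k] + dist[k][j]). The final matrix gives, for each (i, j), the minimum total weight of any directed path from i to j (possibly empty when i = j).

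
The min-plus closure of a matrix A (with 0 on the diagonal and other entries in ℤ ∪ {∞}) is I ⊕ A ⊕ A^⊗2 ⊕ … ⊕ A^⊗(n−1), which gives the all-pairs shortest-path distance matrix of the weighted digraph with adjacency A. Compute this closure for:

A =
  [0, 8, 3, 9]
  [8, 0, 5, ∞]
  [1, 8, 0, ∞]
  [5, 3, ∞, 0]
Closure =
  [0, 8, 3, 9]
  [6, 0, 5, 15]
  [1, 8, 0, 10]
  [5, 3, 8, 0]

This is the Floyd-Warshall all-pairs shortest-path computation. For each intermediate vertex k = 0, 1, …, 3, update dist[i][j] ← min(dist[i][j], dist[i][k] + dist[k][j]). The final matrix gives, for each (i, j), the minimum total weight of any directed path from i to j (possibly empty when i = j).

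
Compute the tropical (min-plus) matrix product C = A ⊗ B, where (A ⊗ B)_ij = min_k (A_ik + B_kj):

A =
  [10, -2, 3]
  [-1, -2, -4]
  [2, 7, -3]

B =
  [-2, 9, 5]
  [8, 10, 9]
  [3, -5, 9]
A ⊗ B =
  [6, -2, 7]
  [-3, -9, 4]
  [0, -8, 6]

Apply the min-plus product entry-by-entry:
  C[0][0] = min over k of (A[0][0] + B[0][0] = 10 + -2 = 8, A[0][1] + B[1][0] = -2 + 8 = 6, A[0][2] + B[2][0] = 3 + 3 = 6) = 6 (attained at k = 1)
  C[0][1] = min over k of (A[0][0] + B[0][1] = 10 + 9 = 19, A[0][1] + B[1][1] = -2 + 10 = 8, A[0][2] + B[2][1] = 3 + -5 = -2) = -2 (attained at k = 2)
  C[0][2] = min over k of (A[0][0] + B[0][2] = 10 + 5 = 15, A[0][1] + B[1][2] = -2 + 9 = 7, A[0][2] + B[2][2] = 3 + 9 = 12) = 7 (attained at k = 1)
  C[1][0] = min over k of (A[1][0] + B[0][0] = -1 + -2 = -3, A[1][1] + B[1][0] = -2 + 8 = 6, A[1][2] + B[2][0] = -4 + 3 = -1) = -3 (attained at k = 0)
  C[1][1] = min over k of (A[1][0] + B[0][1] = -1 + 9 = 8, A[1][1] + B[1][1] = -2 + 10 = 8, A[1][2] + B[2][1] = -4 + -5 = -9) = -9 (attained at k = 2)
  C[1][2] = min over k of (A[1][0] + B[0][2] = -1 + 5 = 4, A[1][1] + B[1][2] = -2 + 9 = 7, A[1][2] + B[2][2] = -4 + 9 = 5) = 4 (attained at k = 0)
  C[2][0] = min over k of (A[2][0] + B[0][0] = 2 + -2 = 0, A[2][1] + B[1][0] = 7 + 8 = 15, A[2][2] + B[2][0] = -3 + 3 = 0) = 0 (attained at k = 0)
  C[2][1] = min over k of (A[2][0] + B[0][1] = 2 + 9 = 11, A[2][1] + B[1][1] = 7 + 10 = 17, A[2][2] + B[2][1] = -3 + -5 = -8) = -8 (attained at k = 2)
  C[2][2] = min over k of (A[2][0] + B[0][2] = 2 + 5 = 7, A[2][1] + B[1][2] = 7 + 9 = 16, A[2][2] + B[2][2] = -3 + 9 = 6) = 6 (attained at k = 2)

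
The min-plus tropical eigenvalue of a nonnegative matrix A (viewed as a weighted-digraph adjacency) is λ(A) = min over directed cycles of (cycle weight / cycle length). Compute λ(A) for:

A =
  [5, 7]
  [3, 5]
λ(A) = 5

Enumerate directed cycles and compute their means (weight / length). Sample:
  cycle 0 → 0: weight = 5, length = 1, mean = 5/1 ≈ 5.000
  cycle 1 → 1: weight = 5, length = 1, mean = 5/1 ≈ 5.000
  cycle 0 → 1 → 0: weight = 10, length = 2, mean = 10/2 ≈ 5.000
  cycle 1 → 0 → 1: weight = 10, length = 2, mean = 10/2 ≈ 5.000
Minimum mean = 5.000, attained e.g. along the cycle 0 → 0 with weight 5 and length 1. So λ(A) = 5/1 = 5.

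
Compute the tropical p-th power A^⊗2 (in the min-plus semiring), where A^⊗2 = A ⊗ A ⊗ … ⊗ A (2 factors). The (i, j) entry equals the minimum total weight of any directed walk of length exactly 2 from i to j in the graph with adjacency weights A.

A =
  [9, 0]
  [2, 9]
A^⊗2 =
  [2, 9]
  [11, 2]

Each entry (A^⊗2)_ij equals the minimum over all length-2 walks i = v_0 → v_1 → … → v_2 = j of Σ_t A[v_t][v_{t+1}]. For example, for (i, j) = (0, 1) we minimise over 2 possible intermediate vertex sequences; the minimum is 9, attained along the walk 0 → 0 → 1.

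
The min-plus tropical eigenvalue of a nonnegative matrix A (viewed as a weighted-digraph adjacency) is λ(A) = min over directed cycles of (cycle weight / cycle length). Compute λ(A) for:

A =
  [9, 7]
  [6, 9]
λ(A) = 13/2

Enumerate directed cycles and compute their means (weight / length). Sample:
  cycle 0 → 0: weight = 9, length = 1, mean = 9/1 ≈ 9.000
  cycle 1 → 1: weight = 9, length = 1, mean = 9/1 ≈ 9.000
  cycle 0 → 1 → 0: weight = 13, length = 2, mean = 13/2 ≈ 6.500
  cycle 1 → 0 → 1: weight = 13, length = 2, mean = 13/2 ≈ 6.500
Minimum mean = 6.500, attained e.g. along the cycle 0 → 1 → 0 with weight 13 and length 2. So λ(A) = 13/2 = 13/2.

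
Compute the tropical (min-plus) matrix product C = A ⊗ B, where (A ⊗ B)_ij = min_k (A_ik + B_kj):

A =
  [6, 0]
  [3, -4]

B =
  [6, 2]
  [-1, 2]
A ⊗ B =
  [-1, 2]
  [-5, -2]

Apply the min-plus product entry-by-entry:
  C[0][0] = min over k of (A[0][0] + B[0][0] = 6 + 6 = 12, A[0][1] + B[1][0] = 0 + -1 = -1) = -1 (attained at k = 1)
  C[0][1] = min over k of (A[0][0] + B[0][1] = 6 + 2 = 8, A[0][1] + B[1][1] = 0 + 2 = 2) = 2 (attained at k = 1)
  C[1][0] = min over k of (A[1][0] + B[0][0] = 3 + 6 = 9, A[1][1] + B[1][0] = -4 + -1 = -5) = -5 (attained at k = 1)
  C[1][1] = min over k of (A[1][0] + B[0][1] = 3 + 2 = 5, A[1][1] + B[1][1] = -4 + 2 = -2) = -2 (attained at k = 1)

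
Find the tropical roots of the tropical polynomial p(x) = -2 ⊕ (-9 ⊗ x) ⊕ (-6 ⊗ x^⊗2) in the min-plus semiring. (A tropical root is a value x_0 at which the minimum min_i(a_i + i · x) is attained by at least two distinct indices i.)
Roots: {-3, 7}

Each tropical root is a break point of the lower envelope of the lines y = a_i + i · x (there are 3 lines, with slopes 0, 1, ..., 2). Only the lines that attain the minimum somewhere contribute to roots; other lines are dominated. Here the surviving (envelope) indices are i = 2, i = 1, i = 0.
Intersections between consecutive envelope lines give the roots: for adjacent envelope indices i < j the intersection is x = (a_i − a_j) / (j − i). Reading off the sorted break points: {-3, 7}.
Verification: at each break x_0, at least two indices attain the minimum of min_i(a_i + i · x_0).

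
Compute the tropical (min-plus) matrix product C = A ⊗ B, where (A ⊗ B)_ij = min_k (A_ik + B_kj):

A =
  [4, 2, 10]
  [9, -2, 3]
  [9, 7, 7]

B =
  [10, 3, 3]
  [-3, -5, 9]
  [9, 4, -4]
A ⊗ B =
  [-1, -3, 6]
  [-5, -7, -1]
  [4, 2, 3]

Apply the min-plus product entry-by-entry:
  C[0][0] = min over k of (A[0][0] + B[0][0] = 4 + 10 = 14, A[0][1] + B[1][0] = 2 + -3 = -1, A[0][2] + B[2][0] = 10 + 9 = 19) = -1 (attained at k = 1)
  C[0][1] = min over k of (A[0][0] + B[0][1] = 4 + 3 = 7, A[0][1] + B[1][1] = 2 + -5 = -3, A[0][2] + B[2][1] = 10 + 4 = 14) = -3 (attained at k = 1)
  C[0][2] = min over k of (A[0][0] + B[0][2] = 4 + 3 = 7, A[0][1] + B[1][2] = 2 + 9 = 11, A[0][2] + B[2][2] = 10 + -4 = 6) = 6 (attained at k = 2)
  C[1][0] = min over k of (A[1][0] + B[0][0] = 9 + 10 = 19, A[1][1] + B[1][0] = -2 + -3 = -5, A[1][2] + B[2][0] = 3 + 9 = 12) = -5 (attained at k = 1)
  C[1][1] = min over k of (A[1][0] + B[0][1] = 9 + 3 = 12, A[1][1] + B[1][1] = -2 + -5 = -7, A[1][2] + B[2][1] = 3 + 4 = 7) = -7 (attained at k = 1)
  C[1][2] = min over k of (A[1][0] + B[0][2] = 9 + 3 = 12, A[1][1] + B[1][2] = -2 + 9 = 7, A[1][2] + B[2][2] = 3 + -4 = -1) = -1 (attained at k = 2)
  C[2][0] = min over k of (A[2][0] + B[0][0] = 9 + 10 = 19, A[2][1] + B[1][0] = 7 + -3 = 4, A[2][2] + B[2][0] = 7 + 9 = 16) = 4 (attained at k = 1)
  C[2][1] = min over k of (A[2][0] + B[0][1] = 9 + 3 = 12, A[2][1] + B[1][1] = 7 + -5 = 2, A[2][2] + B[2][1] = 7 + 4 = 11) = 2 (attained at k = 1)
  C[2][2] = min over k of (A[2][0] + B[0][2] = 9 + 3 = 12, A[2][1] + B[1][2] = 7 + 9 = 16, A[2][2] + B[2][2] = 7 + -4 = 3) = 3 (attained at k = 2)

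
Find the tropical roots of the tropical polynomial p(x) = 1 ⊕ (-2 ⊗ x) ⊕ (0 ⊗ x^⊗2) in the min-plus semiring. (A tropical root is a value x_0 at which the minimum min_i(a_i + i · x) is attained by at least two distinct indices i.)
Roots: {-2, 3}

Each tropical root is a break point of the lower envelope of the lines y = a_i + i · x (there are 3 lines, with slopes 0, 1, ..., 2). Only the lines that attain the minimum somewhere contribute to roots; other lines are dominated. Here the surviving (envelope) indices are i = 2, i = 1, i = 0.
Intersections between consecutive envelope lines give the roots: for adjacent envelope indices i < j the intersection is x = (a_i − a_j) / (j − i). Reading off the sorted break points: {-2, 3}.
Verification: at each break x_0, at least two indices attain the minimum of min_i(a_i + i · x_0).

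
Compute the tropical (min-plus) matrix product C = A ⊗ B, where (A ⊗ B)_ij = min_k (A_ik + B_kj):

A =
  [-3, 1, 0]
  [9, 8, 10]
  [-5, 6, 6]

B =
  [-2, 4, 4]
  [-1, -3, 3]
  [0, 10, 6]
A ⊗ B =
  [-5, -2, 1]
  [7, 5, 11]
  [-7, -1, -1]

Apply the min-plus product entry-by-entry:
  C[0][0] = min over k of (A[0][0] + B[0][0] = -3 + -2 = -5, A[0][1] + B[1][0] = 1 + -1 = 0, A[0][2] + B[2][0] = 0 + 0 = 0) = -5 (attained at k = 0)
  C[0][1] = min over k of (A[0][0] + B[0][1] = -3 + 4 = 1, A[0][1] + B[1][1] = 1 + -3 = -2, A[0][2] + B[2][1] = 0 + 10 = 10) = -2 (attained at k = 1)
  C[0][2] = min over k of (A[0][0] + B[0][2] = -3 + 4 = 1, A[0][1] + B[1][2] = 1 + 3 = 4, A[0][2] + B[2][2] = 0 + 6 = 6) = 1 (attained at k = 0)
  C[1][0] = min over k of (A[1][0] + B[0][0] = 9 + -2 = 7, A[1][1] + B[1][0] = 8 + -1 = 7, A[1][2] + B[2][0] = 10 + 0 = 10) = 7 (attained at k = 0)
  C[1][1] = min over k of (A[1][0] + B[0][1] = 9 + 4 = 13, A[1][1] + B[1][1] = 8 + -3 = 5, A[1][2] + B[2][1] = 10 + 10 = 20) = 5 (attained at k = 1)
  C[1][2] = min over k of (A[1][0] + B[0][2] = 9 + 4 = 13, A[1][1] + B[1][2] = 8 + 3 = 11, A[1][2] + B[2][2] = 10 + 6 = 16) = 11 (attained at k = 1)
  C[2][0] = min over k of (A[2][0] + B[0][0] = -5 + -2 = -7, A[2][1] + B[1][0] = 6 + -1 = 5, A[2][2] + B[2][0] = 6 + 0 = 6) = -7 (attained at k = 0)
  C[2][1] = min over k of (A[2][0] + B[0][1] = -5 + 4 = -1, A[2][1] + B[1][1] = 6 + -3 = 3, A[2][2] + B[2][1] = 6 + 10 = 16) = -1 (attained at k = 0)
  C[2][2] = min over k of (A[2][0] + B[0][2] = -5 + 4 = -1, A[2][1] + B[1][2] = 6 + 3 = 9, A[2][2] + B[2][2] = 6 + 6 = 12) = -1 (attained at k = 0)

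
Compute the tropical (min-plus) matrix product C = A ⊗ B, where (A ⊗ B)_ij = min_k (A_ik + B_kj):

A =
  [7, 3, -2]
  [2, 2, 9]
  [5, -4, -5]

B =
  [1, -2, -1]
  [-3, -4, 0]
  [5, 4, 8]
A ⊗ B =
  [0, -1, 3]
  [-1, -2, 1]
  [-7, -8, -4]

Apply the min-plus product entry-by-entry:
  C[0][0] = min over k of (A[0][0] + B[0][0] = 7 + 1 = 8, A[0][1] + B[1][0] = 3 + -3 = 0, A[0][2] + B[2][0] = -2 + 5 = 3) = 0 (attained at k = 1)
  C[0][1] = min over k of (A[0][0] + B[0][1] = 7 + -2 = 5, A[0][1] + B[1][1] = 3 + -4 = -1, A[0][2] + B[2][1] = -2 + 4 = 2) = -1 (attained at k = 1)
  C[0][2] = min over k of (A[0][0] + B[0][2] = 7 + -1 = 6, A[0][1] + B[1][2] = 3 + 0 = 3, A[0][2] + B[2][2] = -2 + 8 = 6) = 3 (attained at k = 1)
  C[1][0] = min over k of (A[1][0] + B[0][0] = 2 + 1 = 3, A[1][1] + B[1][0] = 2 + -3 = -1, A[1][2] + B[2][0] = 9 + 5 = 14) = -1 (attained at k = 1)
  C[1][1] = min over k of (A[1][0] + B[0][1] = 2 + -2 = 0, A[1][1] + B[1][1] = 2 + -4 = -2, A[1][2] + B[2][1] = 9 + 4 = 13) = -2 (attained at k = 1)
  C[1][2] = min over k of (A[1][0] + B[0][2] = 2 + -1 = 1, A[1][1] + B[1][2] = 2 + 0 = 2, A[1][2] + B[2][2] = 9 + 8 = 17) = 1 (attained at k = 0)
  C[2][0] = min over k of (A[2][0] + B[0][0] = 5 + 1 = 6, A[2][1] + B[1][0] = -4 + -3 = -7, A[2][2] + B[2][0] = -5 + 5 = 0) = -7 (attained at k = 1)
  C[2][1] = min over k of (A[2][0] + B[0][1] = 5 + -2 = 3, A[2][1] + B[1][1] = -4 + -4 = -8, A[2][2] + B[2][1] = -5 + 4 = -1) = -8 (attained at k = 1)
  C[2][2] = min over k of (A[2][0] + B[0][2] = 5 + -1 = 4, A[2][1] + B[1][2] = -4 + 0 = -4, A[2][2] + B[2][2] = -5 + 8 = 3) = -4 (attained at k = 1)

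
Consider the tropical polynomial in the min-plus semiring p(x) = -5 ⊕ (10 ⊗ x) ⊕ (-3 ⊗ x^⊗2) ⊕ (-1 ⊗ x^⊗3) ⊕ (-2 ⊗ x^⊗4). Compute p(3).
p(3) = -5

A tropical monomial a ⊗ x^⊗i evaluates to a + i · x. Evaluating each term at x = 3:
  Term 0 contributes -5 + 0 · 3 = -5
  Term 1 contributes 10 + 1 · 3 = 13
  Term 2 contributes -3 + 2 · 3 = 3
  Term 3 contributes -1 + 3 · 3 = 8
  Term 4 contributes -2 + 4 · 3 = 10
p(3) = ⊕ of these = min[-5, 13, 3, 8, 10] = -5.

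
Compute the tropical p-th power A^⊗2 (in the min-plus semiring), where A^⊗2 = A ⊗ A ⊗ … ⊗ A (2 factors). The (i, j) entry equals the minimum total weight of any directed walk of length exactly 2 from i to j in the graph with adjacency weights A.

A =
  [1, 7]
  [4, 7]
A^⊗2 =
  [2, 8]
  [5, 11]

Each entry (A^⊗2)_ij equals the minimum over all length-2 walks i = v_0 → v_1 → … → v_2 = j of Σ_t A[v_t][v_{t+1}]. For example, for (i, j) = (0, 1) we minimise over 2 possible intermediate vertex sequences; the minimum is 8, attained along the walk 0 → 0 → 1.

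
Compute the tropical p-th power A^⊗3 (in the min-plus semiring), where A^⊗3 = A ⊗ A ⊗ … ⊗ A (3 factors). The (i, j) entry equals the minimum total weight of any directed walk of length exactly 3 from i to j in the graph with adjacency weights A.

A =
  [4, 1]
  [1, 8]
A^⊗3 =
  [6, 3]
  [3, 6]

Each entry (A^⊗3)_ij equals the minimum over all length-3 walks i = v_0 → v_1 → … → v_3 = j of Σ_t A[v_t][v_{t+1}]. For example, for (i, j) = (0, 1) we minimise over 4 possible intermediate vertex sequences; the minimum is 3, attained along the walk 0 → 1 → 0 → 1.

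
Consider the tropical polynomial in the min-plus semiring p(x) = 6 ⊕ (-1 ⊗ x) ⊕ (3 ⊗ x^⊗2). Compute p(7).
p(7) = 6

A tropical monomial a ⊗ x^⊗i evaluates to a + i · x. Evaluating each term at x = 7:
  Term 0 contributes 6 + 0 · 7 = 6
  Term 1 contributes -1 + 1 · 7 = 6
  Term 2 contributes 3 + 2 · 7 = 17
p(7) = ⊕ of these = min[6, 6, 17] = 6.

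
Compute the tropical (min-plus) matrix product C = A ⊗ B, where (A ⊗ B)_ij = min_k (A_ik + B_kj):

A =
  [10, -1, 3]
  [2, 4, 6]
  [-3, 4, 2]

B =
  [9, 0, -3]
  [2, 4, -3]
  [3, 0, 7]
A ⊗ B =
  [1, 3, -4]
  [6, 2, -1]
  [5, -3, -6]

Apply the min-plus product entry-by-entry:
  C[0][0] = min over k of (A[0][0] + B[0][0] = 10 + 9 = 19, A[0][1] + B[1][0] = -1 + 2 = 1, A[0][2] + B[2][0] = 3 + 3 = 6) = 1 (attained at k = 1)
  C[0][1] = min over k of (A[0][0] + B[0][1] = 10 + 0 = 10, A[0][1] + B[1][1] = -1 + 4 = 3, A[0][2] + B[2][1] = 3 + 0 = 3) = 3 (attained at k = 1)
  C[0][2] = min over k of (A[0][0] + B[0][2] = 10 + -3 = 7, A[0][1] + B[1][2] = -1 + -3 = -4, A[0][2] + B[2][2] = 3 + 7 = 10) = -4 (attained at k = 1)
  C[1][0] = min over k of (A[1][0] + B[0][0] = 2 + 9 = 11, A[1][1] + B[1][0] = 4 + 2 = 6, A[1][2] + B[2][0] = 6 + 3 = 9) = 6 (attained at k = 1)
  C[1][1] = min over k of (A[1][0] + B[0][1] = 2 + 0 = 2, A[1][1] + B[1][1] = 4 + 4 = 8, A[1][2] + B[2][1] = 6 + 0 = 6) = 2 (attained at k = 0)
  C[1][2] = min over k of (A[1][0] + B[0][2] = 2 + -3 = -1, A[1][1] + B[1][2] = 4 + -3 = 1, A[1][2] + B[2][2] = 6 + 7 = 13) = -1 (attained at k = 0)
  C[2][0] = min over k of (A[2][0] + B[0][0] = -3 + 9 = 6, A[2][1] + B[1][0] = 4 + 2 = 6, A[2][2] + B[2][0] = 2 + 3 = 5) = 5 (attained at k = 2)
  C[2][1] = min over k of (A[2][0] + B[0][1] = -3 + 0 = -3, A[2][1] + B[1][1] = 4 + 4 = 8, A[2][2] + B[2][1] = 2 + 0 = 2) = -3 (attained at k = 0)
  C[2][2] = min over k of (A[2][0] + B[0][2] = -3 + -3 = -6, A[2][1] + B[1][2] = 4 + -3 = 1, A[2][2] + B[2][2] = 2 + 7 = 9) = -6 (attained at k = 0)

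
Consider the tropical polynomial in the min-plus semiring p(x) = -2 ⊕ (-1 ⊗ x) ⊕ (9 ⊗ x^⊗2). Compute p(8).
p(8) = -2

A tropical monomial a ⊗ x^⊗i evaluates to a + i · x. Evaluating each term at x = 8:
  Term 0 contributes -2 + 0 · 8 = -2
  Term 1 contributes -1 + 1 · 8 = 7
  Term 2 contributes 9 + 2 · 8 = 25
p(8) = ⊕ of these = min[-2, 7, 25] = -2.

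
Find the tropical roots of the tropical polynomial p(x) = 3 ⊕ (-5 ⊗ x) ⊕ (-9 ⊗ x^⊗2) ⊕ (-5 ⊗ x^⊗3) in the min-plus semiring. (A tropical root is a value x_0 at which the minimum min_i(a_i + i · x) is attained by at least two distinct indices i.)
Roots: {-4, 4, 8}

Each tropical root is a break point of the lower envelope of the lines y = a_i + i · x (there are 4 lines, with slopes 0, 1, ..., 3). Only the lines that attain the minimum somewhere contribute to roots; other lines are dominated. Here the surviving (envelope) indices are i = 3, i = 2, i = 1, i = 0.
Intersections between consecutive envelope lines give the roots: for adjacent envelope indices i < j the intersection is x = (a_i − a_j) / (j − i). Reading off the sorted break points: {-4, 4, 8}.
Verification: at each break x_0, at least two indices attain the minimum of min_i(a_i + i · x_0).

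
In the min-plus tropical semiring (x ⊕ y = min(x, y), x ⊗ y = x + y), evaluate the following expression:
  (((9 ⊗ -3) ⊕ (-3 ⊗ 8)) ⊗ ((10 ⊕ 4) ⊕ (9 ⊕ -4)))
(((9 ⊗ -3) ⊕ (-3 ⊗ 8)) ⊗ ((10 ⊕ 4) ⊕ (9 ⊕ -4))) = 1

Expand innermost to outermost. Recall ⊕ takes the minimum of its arguments and ⊗ takes their sum. Working out the expression (((9 ⊗ -3) ⊕ (-3 ⊗ 8)) ⊗ ((10 ⊕ 4) ⊕ (9 ⊕ -4))) gives 1.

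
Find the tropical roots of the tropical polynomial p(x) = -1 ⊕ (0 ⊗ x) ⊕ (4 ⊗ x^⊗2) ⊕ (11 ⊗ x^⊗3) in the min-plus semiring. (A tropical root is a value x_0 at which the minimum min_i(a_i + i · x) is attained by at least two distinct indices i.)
Roots: {-7, -4, -1}

Each tropical root is a break point of the lower envelope of the lines y = a_i + i · x (there are 4 lines, with slopes 0, 1, ..., 3). Only the lines that attain the minimum somewhere contribute to roots; other lines are dominated. Here the surviving (envelope) indices are i = 3, i = 2, i = 1, i = 0.
Intersections between consecutive envelope lines give the roots: for adjacent envelope indices i < j the intersection is x = (a_i − a_j) / (j − i). Reading off the sorted break points: {-7, -4, -1}.
Verification: at each break x_0, at least two indices attain the minimum of min_i(a_i + i · x_0).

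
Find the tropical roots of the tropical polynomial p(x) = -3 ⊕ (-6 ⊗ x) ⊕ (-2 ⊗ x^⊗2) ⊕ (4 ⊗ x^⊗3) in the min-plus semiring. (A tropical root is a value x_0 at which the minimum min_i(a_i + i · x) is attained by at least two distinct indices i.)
Roots: {-6, -4, 3}

Each tropical root is a break point of the lower envelope of the lines y = a_i + i · x (there are 4 lines, with slopes 0, 1, ..., 3). Only the lines that attain the minimum somewhere contribute to roots; other lines are dominated. Here the surviving (envelope) indices are i = 3, i = 2, i = 1, i = 0.
Intersections between consecutive envelope lines give the roots: for adjacent envelope indices i < j the intersection is x = (a_i − a_j) / (j − i). Reading off the sorted break points: {-6, -4, 3}.
Verification: at each break x_0, at least two indices attain the minimum of min_i(a_i + i · x_0).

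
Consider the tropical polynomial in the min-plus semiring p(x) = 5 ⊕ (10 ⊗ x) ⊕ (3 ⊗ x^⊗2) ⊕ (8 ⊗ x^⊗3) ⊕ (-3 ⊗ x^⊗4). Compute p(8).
p(8) = 5

A tropical monomial a ⊗ x^⊗i evaluates to a + i · x. Evaluating each term at x = 8:
  Term 0 contributes 5 + 0 · 8 = 5
  Term 1 contributes 10 + 1 · 8 = 18
  Term 2 contributes 3 + 2 · 8 = 19
  Term 3 contributes 8 + 3 · 8 = 32
  Term 4 contributes -3 + 4 · 8 = 29
p(8) = ⊕ of these = min[5, 18, 19, 32, 29] = 5.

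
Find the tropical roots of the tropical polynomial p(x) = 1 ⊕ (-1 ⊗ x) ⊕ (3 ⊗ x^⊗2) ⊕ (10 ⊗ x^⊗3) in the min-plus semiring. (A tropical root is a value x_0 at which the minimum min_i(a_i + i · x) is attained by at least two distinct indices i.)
Roots: {-7, -4, 2}

Each tropical root is a break point of the lower envelope of the lines y = a_i + i · x (there are 4 lines, with slopes 0, 1, ..., 3). Only the lines that attain the minimum somewhere contribute to roots; other lines are dominated. Here the surviving (envelope) indices are i = 3, i = 2, i = 1, i = 0.
Intersections between consecutive envelope lines give the roots: for adjacent envelope indices i < j the intersection is x = (a_i − a_j) / (j − i). Reading off the sorted break points: {-7, -4, 2}.
Verification: at each break x_0, at least two indices attain the minimum of min_i(a_i + i · x_0).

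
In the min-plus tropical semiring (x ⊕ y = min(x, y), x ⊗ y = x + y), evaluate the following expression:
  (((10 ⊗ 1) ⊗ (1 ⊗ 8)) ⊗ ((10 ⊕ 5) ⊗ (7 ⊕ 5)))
(((10 ⊗ 1) ⊗ (1 ⊗ 8)) ⊗ ((10 ⊕ 5) ⊗ (7 ⊕ 5))) = 30

Expand innermost to outermost. Recall ⊕ takes the minimum of its arguments and ⊗ takes their sum. Working out the expression (((10 ⊗ 1) ⊗ (1 ⊗ 8)) ⊗ ((10 ⊕ 5) ⊗ (7 ⊕ 5))) gives 30.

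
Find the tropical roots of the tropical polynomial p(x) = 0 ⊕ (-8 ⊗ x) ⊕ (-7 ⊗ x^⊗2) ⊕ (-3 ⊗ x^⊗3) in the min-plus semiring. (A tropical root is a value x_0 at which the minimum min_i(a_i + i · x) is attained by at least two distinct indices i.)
Roots: {-4, -1, 8}

Each tropical root is a break point of the lower envelope of the lines y = a_i + i · x (there are 4 lines, with slopes 0, 1, ..., 3). Only the lines that attain the minimum somewhere contribute to roots; other lines are dominated. Here the surviving (envelope) indices are i = 3, i = 2, i = 1, i = 0.
Intersections between consecutive envelope lines give the roots: for adjacent envelope indices i < j the intersection is x = (a_i − a_j) / (j − i). Reading off the sorted break points: {-4, -1, 8}.
Verification: at each break x_0, at least two indices attain the minimum of min_i(a_i + i · x_0).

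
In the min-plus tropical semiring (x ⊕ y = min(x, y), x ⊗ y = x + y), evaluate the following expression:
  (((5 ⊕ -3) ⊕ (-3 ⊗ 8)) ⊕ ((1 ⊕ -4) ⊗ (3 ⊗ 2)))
(((5 ⊕ -3) ⊕ (-3 ⊗ 8)) ⊕ ((1 ⊕ -4) ⊗ (3 ⊗ 2))) = -3

Expand innermost to outermost. Recall ⊕ takes the minimum of its arguments and ⊗ takes their sum. Working out the expression (((5 ⊕ -3) ⊕ (-3 ⊗ 8)) ⊕ ((1 ⊕ -4) ⊗ (3 ⊗ 2))) gives -3.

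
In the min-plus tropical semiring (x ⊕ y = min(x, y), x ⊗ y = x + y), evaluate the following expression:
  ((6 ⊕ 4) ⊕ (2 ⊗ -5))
((6 ⊕ 4) ⊕ (2 ⊗ -5)) = -3

Expand innermost to outermost. Recall ⊕ takes the minimum of its arguments and ⊗ takes their sum. Working out the expression ((6 ⊕ 4) ⊕ (2 ⊗ -5)) gives -3.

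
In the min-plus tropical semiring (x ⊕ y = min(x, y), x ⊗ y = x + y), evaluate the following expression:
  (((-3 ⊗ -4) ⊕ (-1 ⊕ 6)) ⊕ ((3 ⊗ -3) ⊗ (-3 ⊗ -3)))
(((-3 ⊗ -4) ⊕ (-1 ⊕ 6)) ⊕ ((3 ⊗ -3) ⊗ (-3 ⊗ -3))) = -7

Expand innermost to outermost. Recall ⊕ takes the minimum of its arguments and ⊗ takes their sum. Working out the expression (((-3 ⊗ -4) ⊕ (-1 ⊕ 6)) ⊕ ((3 ⊗ -3) ⊗ (-3 ⊗ -3))) gives -7.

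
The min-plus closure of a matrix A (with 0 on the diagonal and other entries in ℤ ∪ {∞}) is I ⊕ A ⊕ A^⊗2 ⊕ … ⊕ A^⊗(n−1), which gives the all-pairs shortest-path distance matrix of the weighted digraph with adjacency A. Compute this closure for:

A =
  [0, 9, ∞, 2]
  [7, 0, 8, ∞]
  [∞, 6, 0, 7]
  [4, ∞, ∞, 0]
Closure =
  [0, 9, 17, 2]
  [7, 0, 8, 9]
  [11, 6, 0, 7]
  [4, 13, 21, 0]

This is the Floyd-Warshall all-pairs shortest-path computation. For each intermediate vertex k = 0, 1, …, 3, update dist[i][j] ← min(dist[i][j], dist[i][k] + dist[k][j]). The final matrix gives, for each (i, j), the minimum total weight of any directed path from i to j (possibly empty when i = j).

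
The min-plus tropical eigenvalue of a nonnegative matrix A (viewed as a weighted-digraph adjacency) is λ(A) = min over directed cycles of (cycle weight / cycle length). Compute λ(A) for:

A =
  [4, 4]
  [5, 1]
λ(A) = 1

Enumerate directed cycles and compute their means (weight / length). Sample:
  cycle 0 → 0: weight = 4, length = 1, mean = 4/1 ≈ 4.000
  cycle 1 → 1: weight = 1, length = 1, mean = 1/1 ≈ 1.000
  cycle 0 → 1 → 0: weight = 9, length = 2, mean = 9/2 ≈ 4.500
  cycle 1 → 0 → 1: weight = 9, length = 2, mean = 9/2 ≈ 4.500
Minimum mean = 1.000, attained e.g. along the cycle 1 → 1 with weight 1 and length 1. So λ(A) = 1/1 = 1.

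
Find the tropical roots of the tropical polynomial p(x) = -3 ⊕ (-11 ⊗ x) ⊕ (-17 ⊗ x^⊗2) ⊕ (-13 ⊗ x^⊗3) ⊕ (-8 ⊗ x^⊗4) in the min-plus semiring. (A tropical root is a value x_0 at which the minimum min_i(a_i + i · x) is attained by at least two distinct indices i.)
Roots: {-5, -4, 6, 8}

Each tropical root is a break point of the lower envelope of the lines y = a_i + i · x (there are 5 lines, with slopes 0, 1, ..., 4). Only the lines that attain the minimum somewhere contribute to roots; other lines are dominated. Here the surviving (envelope) indices are i = 4, i = 3, i = 2, i = 1, i = 0.
Intersections between consecutive envelope lines give the roots: for adjacent envelope indices i < j the intersection is x = (a_i − a_j) / (j − i). Reading off the sorted break points: {-5, -4, 6, 8}.
Verification: at each break x_0, at least two indices attain the minimum of min_i(a_i + i · x_0).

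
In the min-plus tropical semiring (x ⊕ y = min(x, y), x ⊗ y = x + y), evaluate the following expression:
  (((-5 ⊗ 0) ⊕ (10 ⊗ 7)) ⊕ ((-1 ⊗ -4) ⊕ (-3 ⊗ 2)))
(((-5 ⊗ 0) ⊕ (10 ⊗ 7)) ⊕ ((-1 ⊗ -4) ⊕ (-3 ⊗ 2))) = -5

Expand innermost to outermost. Recall ⊕ takes the minimum of its arguments and ⊗ takes their sum. Working out the expression (((-5 ⊗ 0) ⊕ (10 ⊗ 7)) ⊕ ((-1 ⊗ -4) ⊕ (-3 ⊗ 2))) gives -5.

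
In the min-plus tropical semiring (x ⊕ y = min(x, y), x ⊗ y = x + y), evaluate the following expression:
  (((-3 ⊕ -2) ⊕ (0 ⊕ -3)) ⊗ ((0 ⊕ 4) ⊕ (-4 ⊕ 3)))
(((-3 ⊕ -2) ⊕ (0 ⊕ -3)) ⊗ ((0 ⊕ 4) ⊕ (-4 ⊕ 3))) = -7

Expand innermost to outermost. Recall ⊕ takes the minimum of its arguments and ⊗ takes their sum. Working out the expression (((-3 ⊕ -2) ⊕ (0 ⊕ -3)) ⊗ ((0 ⊕ 4) ⊕ (-4 ⊕ 3))) gives -7.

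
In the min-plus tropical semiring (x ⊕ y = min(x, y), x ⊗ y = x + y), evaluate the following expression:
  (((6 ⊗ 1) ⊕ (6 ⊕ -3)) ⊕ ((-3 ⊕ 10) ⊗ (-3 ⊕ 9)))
(((6 ⊗ 1) ⊕ (6 ⊕ -3)) ⊕ ((-3 ⊕ 10) ⊗ (-3 ⊕ 9))) = -6

Expand innermost to outermost. Recall ⊕ takes the minimum of its arguments and ⊗ takes their sum. Working out the expression (((6 ⊗ 1) ⊕ (6 ⊕ -3)) ⊕ ((-3 ⊕ 10) ⊗ (-3 ⊕ 9))) gives -6.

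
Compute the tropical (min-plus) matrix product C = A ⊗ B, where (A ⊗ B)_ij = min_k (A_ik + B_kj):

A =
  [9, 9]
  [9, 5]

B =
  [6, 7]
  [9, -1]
A ⊗ B =
  [15, 8]
  [14, 4]

Apply the min-plus product entry-by-entry:
  C[0][0] = min over k of (A[0][0] + B[0][0] = 9 + 6 = 15, A[0][1] + B[1][0] = 9 + 9 = 18) = 15 (attained at k = 0)
  C[0][1] = min over k of (A[0][0] + B[0][1] = 9 + 7 = 16, A[0][1] + B[1][1] = 9 + -1 = 8) = 8 (attained at k = 1)
  C[1][0] = min over k of (A[1][0] + B[0][0] = 9 + 6 = 15, A[1][1] + B[1][0] = 5 + 9 = 14) = 14 (attained at k = 1)
  C[1][1] = min over k of (A[1][0] + B[0][1] = 9 + 7 = 16, A[1][1] + B[1][1] = 5 + -1 = 4) = 4 (attained at k = 1)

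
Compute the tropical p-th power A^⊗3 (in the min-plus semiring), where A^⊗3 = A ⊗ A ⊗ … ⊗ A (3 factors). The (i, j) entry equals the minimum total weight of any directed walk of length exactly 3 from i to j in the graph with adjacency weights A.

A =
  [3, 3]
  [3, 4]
A^⊗3 =
  [9, 9]
  [9, 9]

Each entry (A^⊗3)_ij equals the minimum over all length-3 walks i = v_0 → v_1 → … → v_3 = j of Σ_t A[v_t][v_{t+1}]. For example, for (i, j) = (0, 1) we minimise over 4 possible intermediate vertex sequences; the minimum is 9, attained along the walk 0 → 0 → 0 → 1.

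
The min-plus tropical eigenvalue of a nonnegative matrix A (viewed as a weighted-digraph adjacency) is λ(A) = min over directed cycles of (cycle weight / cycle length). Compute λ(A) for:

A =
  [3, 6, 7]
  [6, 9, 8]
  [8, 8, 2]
λ(A) = 2

Enumerate directed cycles and compute their means (weight / length). Sample:
  cycle 0 → 0: weight = 3, length = 1, mean = 3/1 ≈ 3.000
  cycle 1 → 1: weight = 9, length = 1, mean = 9/1 ≈ 9.000
  cycle 2 → 2: weight = 2, length = 1, mean = 2/1 ≈ 2.000
  cycle 0 → 1 → 0: weight = 12, length = 2, mean = 12/2 ≈ 6.000
  cycle 0 → 2 → 0: weight = 15, length = 2, mean = 15/2 ≈ 7.500
  cycle 1 → 0 → 1: weight = 12, length = 2, mean = 12/2 ≈ 6.000
Minimum mean = 2.000, attained e.g. along the cycle 2 → 2 with weight 2 and length 1. So λ(A) = 2/1 = 2.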